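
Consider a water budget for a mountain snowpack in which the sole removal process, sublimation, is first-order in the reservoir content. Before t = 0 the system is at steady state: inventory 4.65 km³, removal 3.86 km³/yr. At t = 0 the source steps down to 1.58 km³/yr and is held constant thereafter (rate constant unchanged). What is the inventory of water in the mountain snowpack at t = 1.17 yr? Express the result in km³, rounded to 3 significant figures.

2.94 km³

The sink rate constant is k = F₀/M₀ = 3.86/4.65 = 0.8301 yr⁻¹.
Solving dM/dt = F₁ − kM with M(0) = M₀ gives M(t) = F₁/k + (M₀ − F₁/k)·e^(−kt).
F₁/k = 1.58/0.8301 = 1.9034 km³; kt = 0.8301 × 1.17 = 0.9712, e^(−kt) = 0.3786.
M(1.17) = 1.9034 + (4.65 − 1.9034) × 0.3786 = 1.9034 + 1.040 = 2.9433 km³.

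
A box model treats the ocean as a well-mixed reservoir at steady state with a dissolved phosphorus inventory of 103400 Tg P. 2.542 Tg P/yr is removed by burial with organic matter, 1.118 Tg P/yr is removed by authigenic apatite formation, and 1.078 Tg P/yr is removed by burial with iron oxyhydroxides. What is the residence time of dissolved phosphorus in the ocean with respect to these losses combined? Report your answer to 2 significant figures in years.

22000 yr

Total removal = 2.542 + 1.118 + 1.078 = 4.7380 Tg P/yr.
τ = M / ΣF_out = 103400 / 4.7380 = 21820 yr.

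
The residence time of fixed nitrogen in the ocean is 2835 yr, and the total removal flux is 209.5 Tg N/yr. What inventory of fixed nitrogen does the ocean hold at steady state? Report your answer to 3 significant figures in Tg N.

τ = M/F ⇒ M = τ × F = 2835 × 209.5 = 593900 Tg N.

594000 Tg N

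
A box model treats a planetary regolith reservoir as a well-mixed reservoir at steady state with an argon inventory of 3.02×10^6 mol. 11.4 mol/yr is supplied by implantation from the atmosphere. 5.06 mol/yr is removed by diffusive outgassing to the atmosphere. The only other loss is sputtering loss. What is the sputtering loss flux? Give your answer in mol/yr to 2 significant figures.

6.3 mol/yr

At steady state ΣF_in = ΣF_out.
ΣF_in = 11.400 mol/yr.
Sputtering loss flux = ΣF_in − (5.06) = 11.400 − 5.060 = 6.340 mol/yr.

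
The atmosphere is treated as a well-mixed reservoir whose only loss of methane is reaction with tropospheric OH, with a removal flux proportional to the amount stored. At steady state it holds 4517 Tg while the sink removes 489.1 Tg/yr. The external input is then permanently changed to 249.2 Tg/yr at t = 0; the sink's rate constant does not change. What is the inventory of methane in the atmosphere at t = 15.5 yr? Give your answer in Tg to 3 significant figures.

τ = M₀/F₀ = 4517/489.1 = 9.235 yr; rate constant k = 1/τ.
New steady state M_∞ = F₁/k = F₁·τ = 249.2 × 9.235 = 2301.4 Tg.
M(t) = M_∞ + (M₀ − M_∞)·e^(−t/τ); t/τ = 15.5/9.235 = 1.678, so e^(−t/τ) = 0.1867.
M(t) = 2301.4 + 2216 × 0.1867 = 2715.1 Tg.

2720 Tg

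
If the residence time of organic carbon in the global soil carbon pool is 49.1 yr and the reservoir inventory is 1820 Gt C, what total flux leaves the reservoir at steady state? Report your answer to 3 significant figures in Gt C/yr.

37.1 Gt C/yr

F = M / τ = 1820 / 49.1 = 37.07 Gt C/yr.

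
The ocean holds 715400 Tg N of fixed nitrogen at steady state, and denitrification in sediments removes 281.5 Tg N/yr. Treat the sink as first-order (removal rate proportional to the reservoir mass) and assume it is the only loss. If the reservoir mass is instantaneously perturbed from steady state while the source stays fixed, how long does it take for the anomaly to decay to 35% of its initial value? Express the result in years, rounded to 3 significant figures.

2670 yr

For a linear reservoir the anomaly decays as exp(−t/τ) with τ = M/F = 715400/281.5 = 2541 yr.
exp(−t/τ) = 0.35 ⇒ t = −τ ln(0.35) = 2541 × 1.050 = 2668 yr.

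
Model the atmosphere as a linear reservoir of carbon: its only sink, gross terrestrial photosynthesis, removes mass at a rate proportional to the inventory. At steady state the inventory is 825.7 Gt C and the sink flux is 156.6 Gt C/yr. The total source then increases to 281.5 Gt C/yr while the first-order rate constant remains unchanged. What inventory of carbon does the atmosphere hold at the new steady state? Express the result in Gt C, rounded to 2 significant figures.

Rate constant k = F/M = 156.6 / 825.7 = 0.1897 yr⁻¹.
At the new steady state, source = k·M_new ⇒ M_new = 281.5 / 0.1897 = 1484 Gt C.
(Equivalently M_new = M × F_new/F_old = 825.7 × 281.5/156.6.)

1500 Gt C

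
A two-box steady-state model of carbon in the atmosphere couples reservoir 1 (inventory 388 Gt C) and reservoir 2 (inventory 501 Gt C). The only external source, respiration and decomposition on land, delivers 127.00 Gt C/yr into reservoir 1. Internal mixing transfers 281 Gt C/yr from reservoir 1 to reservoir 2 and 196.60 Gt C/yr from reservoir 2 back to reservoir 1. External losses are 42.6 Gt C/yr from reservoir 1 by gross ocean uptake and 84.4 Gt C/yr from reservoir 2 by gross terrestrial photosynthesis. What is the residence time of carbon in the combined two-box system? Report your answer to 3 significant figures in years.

Treat the two boxes together as one reservoir: the mixing fluxes between them are internal recycling, so τ = ΣM / Σ(external losses).
M_total = 388 + 501 = 889.00 Gt C.
ΣF_external_out = 42.6 + 84.4 = 127.00 Gt C/yr.
τ = M_total / ΣF_ext = 889.00 / 127.00 = 7.000 yr.

7.00 yr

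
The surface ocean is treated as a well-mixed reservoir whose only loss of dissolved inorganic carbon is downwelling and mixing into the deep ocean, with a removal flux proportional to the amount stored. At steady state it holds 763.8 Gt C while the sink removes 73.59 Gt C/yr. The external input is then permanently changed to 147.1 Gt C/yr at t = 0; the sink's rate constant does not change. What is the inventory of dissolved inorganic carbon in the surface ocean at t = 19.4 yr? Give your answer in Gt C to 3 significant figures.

1410 Gt C

The sink rate constant is k = F₀/M₀ = 73.59/763.8 = 0.09635 yr⁻¹.
Solving dM/dt = F₁ − kM with M(0) = M₀ gives M(t) = F₁/k + (M₀ − F₁/k)·e^(−kt).
F₁/k = 147.1/0.09635 = 1526.8 Gt C; kt = 0.09635 × 19.4 = 1.869, e^(−kt) = 0.1543.
M(19.4) = 1526.8 + (763.8 − 1526.8) × 0.1543 = 1526.8 − 117.7 = 1409.1 Gt C.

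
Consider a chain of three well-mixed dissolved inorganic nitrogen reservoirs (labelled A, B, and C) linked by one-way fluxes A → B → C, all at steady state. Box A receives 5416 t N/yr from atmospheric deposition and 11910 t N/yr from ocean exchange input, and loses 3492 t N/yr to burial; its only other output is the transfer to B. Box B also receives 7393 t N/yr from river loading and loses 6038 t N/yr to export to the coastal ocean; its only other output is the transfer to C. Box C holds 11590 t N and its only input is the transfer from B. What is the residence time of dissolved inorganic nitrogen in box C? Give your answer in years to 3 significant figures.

Box A: F(A→B) = (5416 + 11910) − 3492 = 13834 t N/yr.
Box B: F(B→C) = (13834 + 7393) − 6038 = 15189 t N/yr.
Box C throughput = its input = 15189 t N/yr; τ = 11590 / 15189 = 0.7631 yr.

0.763 yr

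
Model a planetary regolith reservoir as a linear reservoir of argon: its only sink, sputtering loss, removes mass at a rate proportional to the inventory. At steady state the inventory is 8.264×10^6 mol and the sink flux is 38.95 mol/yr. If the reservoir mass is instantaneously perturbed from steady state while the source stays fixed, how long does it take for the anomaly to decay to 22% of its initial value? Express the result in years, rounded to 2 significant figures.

For a linear reservoir the anomaly decays as exp(−t/τ) with τ = M/F = 8.264×10^6/38.95 = 212200 yr.
exp(−t/τ) = 0.22 ⇒ t = −τ ln(0.22) = 212200 × 1.514 = 321300 yr.

320000 yr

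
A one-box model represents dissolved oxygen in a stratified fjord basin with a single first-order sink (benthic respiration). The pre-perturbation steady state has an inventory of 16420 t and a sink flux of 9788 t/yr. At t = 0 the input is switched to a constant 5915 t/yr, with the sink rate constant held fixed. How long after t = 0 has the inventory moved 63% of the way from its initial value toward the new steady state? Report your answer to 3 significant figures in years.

τ = M₀/F₀ = 16420/9788 = 1.678 yr.
The remaining gap fraction is e^(−t/τ); 63% covered ⇒ e^(−t/τ) = 0.370.
t = −τ ln(0.370) = 1.678 × 0.9943 = 1.668 yr.

1.67 yr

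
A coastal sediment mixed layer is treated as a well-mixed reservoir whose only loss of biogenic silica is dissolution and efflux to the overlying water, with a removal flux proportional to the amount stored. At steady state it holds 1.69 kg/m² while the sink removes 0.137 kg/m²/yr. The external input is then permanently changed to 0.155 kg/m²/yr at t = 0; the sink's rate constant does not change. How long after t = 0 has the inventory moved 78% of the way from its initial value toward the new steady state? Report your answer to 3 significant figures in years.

18.7 yr

τ = M₀/F₀ = 1.69/0.137 = 12.34 yr.
The remaining gap fraction is e^(−t/τ); 78% covered ⇒ e^(−t/τ) = 0.220.
t = −τ ln(0.220) = 12.34 × 1.514 = 18.68 yr.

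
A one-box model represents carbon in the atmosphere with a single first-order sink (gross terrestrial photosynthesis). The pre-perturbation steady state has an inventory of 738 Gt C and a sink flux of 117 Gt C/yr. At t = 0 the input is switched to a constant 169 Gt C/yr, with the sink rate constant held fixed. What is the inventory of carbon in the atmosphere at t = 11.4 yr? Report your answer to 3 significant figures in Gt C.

Residence time τ = M₀/F₀ = 6.308 yr. The eventual steady state is M_∞ = M₀·(F₁/F₀) = 738 × 169/117 = 1066.0 Gt C.
The anomaly ΔM(t) = M(t) − M_∞ decays as ΔM₀·e^(−t/τ) with ΔM₀ = 738 − 1066.0 = −328.0 Gt C.
At t = 11.4 yr, e^(−t/τ) = e^(−1.807) = 0.1641, so ΔM = −53.82 Gt C and M = 1066.0 − 53.82 = 1012.2 Gt C.

1010 Gt C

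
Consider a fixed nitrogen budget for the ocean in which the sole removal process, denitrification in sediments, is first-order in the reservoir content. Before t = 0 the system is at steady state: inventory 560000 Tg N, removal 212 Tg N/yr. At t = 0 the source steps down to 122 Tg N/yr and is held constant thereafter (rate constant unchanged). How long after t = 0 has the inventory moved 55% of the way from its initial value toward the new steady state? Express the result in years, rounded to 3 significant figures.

τ = M₀/F₀ = 560000/212 = 2642 yr.
The remaining gap fraction is e^(−t/τ); 55% covered ⇒ e^(−t/τ) = 0.450.
t = −τ ln(0.450) = 2642 × 0.7985 = 2109 yr.

2110 yr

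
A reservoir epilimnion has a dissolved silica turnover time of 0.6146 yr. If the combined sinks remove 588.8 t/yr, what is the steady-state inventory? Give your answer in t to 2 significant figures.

360 t

τ = M/F ⇒ M = τ × F = 0.6146 × 588.8 = 361.9 t.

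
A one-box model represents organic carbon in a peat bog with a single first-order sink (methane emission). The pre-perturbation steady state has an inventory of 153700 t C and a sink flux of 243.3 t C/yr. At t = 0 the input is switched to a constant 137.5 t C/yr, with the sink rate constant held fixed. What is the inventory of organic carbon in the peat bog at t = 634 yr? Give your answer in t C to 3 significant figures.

τ = M₀/F₀ = 153700/243.3 = 631.7 yr; rate constant k = 1/τ.
New steady state M_∞ = F₁/k = F₁·τ = 137.5 × 631.7 = 86863 t C.
M(t) = M_∞ + (M₀ − M_∞)·e^(−t/τ); t/τ = 634/631.7 = 1.004, so e^(−t/τ) = 0.3666.
M(t) = 86863 + 66840 × 0.3666 = 111360 t C.

111000 t C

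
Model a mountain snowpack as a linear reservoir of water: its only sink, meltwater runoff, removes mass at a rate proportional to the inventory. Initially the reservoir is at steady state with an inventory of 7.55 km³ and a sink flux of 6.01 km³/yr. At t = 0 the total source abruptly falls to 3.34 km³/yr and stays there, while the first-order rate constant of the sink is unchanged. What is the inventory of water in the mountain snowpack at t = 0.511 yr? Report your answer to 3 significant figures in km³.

6.43 km³

Residence time τ = M₀/F₀ = 1.256 yr. The eventual steady state is M_∞ = M₀·(F₁/F₀) = 7.55 × 3.34/6.01 = 4.1958 km³.
The anomaly ΔM(t) = M(t) − M_∞ decays as ΔM₀·e^(−t/τ) with ΔM₀ = 7.55 − 4.1958 = 3.354 km³.
At t = 0.511 yr, e^(−t/τ) = e^(−0.4068) = 0.6658, so ΔM = 2.233 km³ and M = 4.1958 + 2.233 = 6.4290 km³.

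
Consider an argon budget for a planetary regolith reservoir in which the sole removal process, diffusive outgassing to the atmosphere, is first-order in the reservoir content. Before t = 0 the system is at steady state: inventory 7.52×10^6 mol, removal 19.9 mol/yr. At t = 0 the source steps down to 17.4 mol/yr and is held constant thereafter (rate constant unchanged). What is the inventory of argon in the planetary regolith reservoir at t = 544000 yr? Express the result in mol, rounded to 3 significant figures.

6.80×10^6 mol

Residence time τ = M₀/F₀ = 377900 yr. The eventual steady state is M_∞ = M₀·(F₁/F₀) = 7.52×10^6 × 17.4/19.9 = 6.5753×10^6 mol.
The anomaly ΔM(t) = M(t) − M_∞ decays as ΔM₀·e^(−t/τ) with ΔM₀ = 7.52×10^6 − 6.5753×10^6 = 944700 mol.
At t = 544000 yr, e^(−t/τ) = e^(−1.440) = 0.2370, so ΔM = 223900 mol and M = 6.5753×10^6 + 223900 = 6.7992×10^6 mol.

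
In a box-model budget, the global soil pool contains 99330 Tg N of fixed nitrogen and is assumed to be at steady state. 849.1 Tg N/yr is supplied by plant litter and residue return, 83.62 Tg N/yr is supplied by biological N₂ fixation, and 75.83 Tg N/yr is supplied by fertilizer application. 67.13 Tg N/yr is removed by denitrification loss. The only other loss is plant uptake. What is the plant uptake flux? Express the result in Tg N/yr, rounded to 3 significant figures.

941 Tg N/yr

At steady state ΣF_in = ΣF_out.
ΣF_in = 849.1 + 83.62 + 75.83 = 1008.6 Tg N/yr.
Plant uptake flux = ΣF_in − (67.13) = 1008.6 − 67.13 = 941.4 Tg N/yr.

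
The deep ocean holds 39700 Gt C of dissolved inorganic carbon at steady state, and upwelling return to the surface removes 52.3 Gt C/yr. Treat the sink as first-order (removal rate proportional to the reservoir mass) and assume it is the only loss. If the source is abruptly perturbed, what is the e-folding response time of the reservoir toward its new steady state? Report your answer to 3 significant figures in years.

For a linear reservoir the response time equals the residence time τ = M/F.
τ = 39700 / 52.3 = 759.1 yr.

759 yr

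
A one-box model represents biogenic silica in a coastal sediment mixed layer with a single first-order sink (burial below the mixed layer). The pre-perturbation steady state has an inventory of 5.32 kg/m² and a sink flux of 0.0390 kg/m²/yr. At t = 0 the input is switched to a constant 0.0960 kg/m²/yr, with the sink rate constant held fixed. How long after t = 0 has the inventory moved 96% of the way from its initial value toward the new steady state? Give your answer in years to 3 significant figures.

τ = M₀/F₀ = 5.32/0.0390 = 136.4 yr.
The remaining gap fraction is e^(−t/τ); 96% covered ⇒ e^(−t/τ) = 0.0400.
t = −τ ln(0.0400) = 136.4 × 3.219 = 439.1 yr.

439 yr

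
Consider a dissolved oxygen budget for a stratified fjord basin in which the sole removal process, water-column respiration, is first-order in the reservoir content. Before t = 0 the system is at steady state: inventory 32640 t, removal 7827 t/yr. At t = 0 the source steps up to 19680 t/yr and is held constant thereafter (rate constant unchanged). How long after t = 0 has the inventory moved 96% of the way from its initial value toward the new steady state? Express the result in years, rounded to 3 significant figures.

13.4 yr

τ = M₀/F₀ = 32640/7827 = 4.170 yr.
The remaining gap fraction is e^(−t/τ); 96% covered ⇒ e^(−t/τ) = 0.0400.
t = −τ ln(0.0400) = 4.170 × 3.219 = 13.42 yr.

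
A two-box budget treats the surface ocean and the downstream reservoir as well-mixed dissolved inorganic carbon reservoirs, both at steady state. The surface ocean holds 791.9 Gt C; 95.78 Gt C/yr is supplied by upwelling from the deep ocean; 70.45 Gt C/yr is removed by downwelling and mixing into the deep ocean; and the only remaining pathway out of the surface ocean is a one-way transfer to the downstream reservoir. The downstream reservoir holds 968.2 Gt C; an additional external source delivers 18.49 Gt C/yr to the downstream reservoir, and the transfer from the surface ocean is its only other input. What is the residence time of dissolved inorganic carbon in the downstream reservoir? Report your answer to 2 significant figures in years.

Balance the surface ocean: ΣF_in = 95.780 Gt C/yr.
Transfer to the downstream reservoir = ΣF_in − (70.45) = 25.330 Gt C/yr.
Total input to the downstream reservoir = 25.330 + 18.49 = 43.820 Gt C/yr; at steady state this equals its total output.
τ = M / F = 968.2 / 43.820 = 22.09 yr.

22 yr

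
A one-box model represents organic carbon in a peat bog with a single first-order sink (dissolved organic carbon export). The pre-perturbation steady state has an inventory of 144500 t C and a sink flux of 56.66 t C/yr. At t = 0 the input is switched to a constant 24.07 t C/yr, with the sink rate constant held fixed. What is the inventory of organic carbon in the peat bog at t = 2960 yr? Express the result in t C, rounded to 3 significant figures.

τ = M₀/F₀ = 144500/56.66 = 2550 yr; rate constant k = 1/τ.
New steady state M_∞ = F₁/k = F₁·τ = 24.07 × 2550 = 61386 t C.
M(t) = M_∞ + (M₀ − M_∞)·e^(−t/τ); t/τ = 2960/2550 = 1.161, so e^(−t/τ) = 0.3133.
M(t) = 61386 + 83110 × 0.3133 = 87424 t C.

87400 t C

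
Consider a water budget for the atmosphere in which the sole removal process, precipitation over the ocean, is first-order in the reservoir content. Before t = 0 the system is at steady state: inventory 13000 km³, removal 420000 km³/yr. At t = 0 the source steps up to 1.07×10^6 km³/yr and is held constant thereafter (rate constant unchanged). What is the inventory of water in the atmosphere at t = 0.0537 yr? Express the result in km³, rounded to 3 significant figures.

29600 km³

τ = M₀/F₀ = 13000/420000 = 0.03095 yr; rate constant k = 1/τ.
New steady state M_∞ = F₁/k = F₁·τ = 1.07×10^6 × 0.03095 = 33119 km³.
M(t) = M_∞ + (M₀ − M_∞)·e^(−t/τ); t/τ = 0.0537/0.03095 = 1.735, so e^(−t/τ) = 0.1764.
M(t) = 33119 − 20120 × 0.1764 = 29570 km³.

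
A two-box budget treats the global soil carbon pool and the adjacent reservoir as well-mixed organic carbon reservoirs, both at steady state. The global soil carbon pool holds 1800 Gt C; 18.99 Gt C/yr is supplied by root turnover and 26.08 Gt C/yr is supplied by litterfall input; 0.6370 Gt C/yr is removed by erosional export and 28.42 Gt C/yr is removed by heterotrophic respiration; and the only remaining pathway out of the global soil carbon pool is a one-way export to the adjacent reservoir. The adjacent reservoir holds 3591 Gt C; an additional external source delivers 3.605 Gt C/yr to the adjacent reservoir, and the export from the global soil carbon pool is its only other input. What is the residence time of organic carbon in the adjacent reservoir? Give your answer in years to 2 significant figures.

Balance the global soil carbon pool: ΣF_in = 18.99 + 26.08 = 45.070 Gt C/yr.
Export to the adjacent reservoir = ΣF_in − (0.6370 + 28.42) = 16.013 Gt C/yr.
Total input to the adjacent reservoir = 16.013 + 3.605 = 19.618 Gt C/yr; at steady state this equals its total output.
τ = M / F = 3591 / 19.618 = 183.0 yr.

180 yr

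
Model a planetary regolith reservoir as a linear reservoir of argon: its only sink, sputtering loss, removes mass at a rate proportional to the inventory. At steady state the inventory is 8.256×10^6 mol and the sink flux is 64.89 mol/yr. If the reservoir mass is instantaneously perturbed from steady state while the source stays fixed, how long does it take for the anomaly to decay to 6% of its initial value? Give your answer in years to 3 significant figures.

For a linear reservoir the anomaly decays as exp(−t/τ) with τ = M/F = 8.256×10^6/64.89 = 127200 yr.
exp(−t/τ) = 0.06 ⇒ t = −τ ln(0.06) = 127200 × 2.813 = 358000 yr.

358000 yr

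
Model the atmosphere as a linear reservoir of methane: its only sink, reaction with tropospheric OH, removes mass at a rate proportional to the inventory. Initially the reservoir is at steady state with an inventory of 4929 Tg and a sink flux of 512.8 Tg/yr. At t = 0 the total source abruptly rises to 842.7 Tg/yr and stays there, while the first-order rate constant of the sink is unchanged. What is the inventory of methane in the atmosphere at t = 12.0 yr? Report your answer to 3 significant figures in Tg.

7190 Tg

The sink rate constant is k = F₀/M₀ = 512.8/4929 = 0.1040 yr⁻¹.
Solving dM/dt = F₁ − kM with M(0) = M₀ gives M(t) = F₁/k + (M₀ − F₁/k)·e^(−kt).
F₁/k = 842.7/0.1040 = 8100.0 Tg; kt = 0.1040 × 12.0 = 1.248, e^(−kt) = 0.2869.
M(12.0) = 8100.0 + (4929 − 8100.0) × 0.2869 = 8100.0 − 909.9 = 7190.1 Tg.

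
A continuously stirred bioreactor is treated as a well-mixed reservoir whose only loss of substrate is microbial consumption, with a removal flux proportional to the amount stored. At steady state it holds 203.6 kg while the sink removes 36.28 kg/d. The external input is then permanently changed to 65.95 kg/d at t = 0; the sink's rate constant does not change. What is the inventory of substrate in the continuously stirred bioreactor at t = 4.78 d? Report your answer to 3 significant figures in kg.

299 kg

Residence time τ = M₀/F₀ = 5.612 d. The eventual steady state is M_∞ = M₀·(F₁/F₀) = 203.6 × 65.95/36.28 = 370.11 kg.
The anomaly ΔM(t) = M(t) − M_∞ decays as ΔM₀·e^(−t/τ) with ΔM₀ = 203.6 − 370.11 = −166.5 kg.
At t = 4.78 d, e^(−t/τ) = e^(−0.8518) = 0.4267, so ΔM = −71.04 kg and M = 370.11 − 71.04 = 299.06 kg.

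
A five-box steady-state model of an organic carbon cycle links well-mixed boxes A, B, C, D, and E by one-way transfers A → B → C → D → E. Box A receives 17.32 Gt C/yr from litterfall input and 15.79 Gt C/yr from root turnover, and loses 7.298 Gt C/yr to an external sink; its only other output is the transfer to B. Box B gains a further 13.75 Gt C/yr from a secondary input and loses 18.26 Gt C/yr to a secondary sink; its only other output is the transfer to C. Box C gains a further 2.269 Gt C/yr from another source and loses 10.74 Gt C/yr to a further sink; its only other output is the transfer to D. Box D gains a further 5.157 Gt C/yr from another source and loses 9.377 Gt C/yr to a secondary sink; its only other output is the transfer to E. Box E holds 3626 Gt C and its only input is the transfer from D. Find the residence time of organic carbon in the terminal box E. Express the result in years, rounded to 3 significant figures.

Box A: F(A→B) = (17.32 + 15.79) − 7.298 = 25.812 Gt C/yr.
Box B: F(B→C) = (25.812 + 13.75) − 18.26 = 21.302 Gt C/yr.
Box C: F(C→D) = (21.302 + 2.269) − 10.74 = 12.831 Gt C/yr.
Box D: F(D→E) = (12.831 + 5.157) − 9.377 = 8.6110 Gt C/yr.
Box E throughput = its input = 8.6110 Gt C/yr; τ = 3626 / 8.6110 = 421.1 yr.

421 yr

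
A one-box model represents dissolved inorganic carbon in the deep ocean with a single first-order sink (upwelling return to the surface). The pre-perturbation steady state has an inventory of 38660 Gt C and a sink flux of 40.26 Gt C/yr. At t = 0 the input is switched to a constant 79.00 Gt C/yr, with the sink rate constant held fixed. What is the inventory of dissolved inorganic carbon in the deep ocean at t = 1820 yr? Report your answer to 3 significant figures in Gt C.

70300 Gt C

The sink rate constant is k = F₀/M₀ = 40.26/38660 = 0.001041 yr⁻¹.
Solving dM/dt = F₁ − kM with M(0) = M₀ gives M(t) = F₁/k + (M₀ − F₁/k)·e^(−kt).
F₁/k = 79.00/0.001041 = 75860 Gt C; kt = 0.001041 × 1820 = 1.895, e^(−kt) = 0.1503.
M(1820) = 75860 + (38660 − 75860) × 0.1503 = 75860 − 5590 = 70270 Gt C.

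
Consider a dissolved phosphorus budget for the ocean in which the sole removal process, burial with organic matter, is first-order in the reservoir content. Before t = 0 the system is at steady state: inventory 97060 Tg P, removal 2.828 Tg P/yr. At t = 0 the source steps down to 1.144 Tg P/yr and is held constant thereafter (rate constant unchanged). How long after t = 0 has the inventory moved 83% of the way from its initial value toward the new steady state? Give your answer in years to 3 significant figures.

60800 yr

τ = M₀/F₀ = 97060/2.828 = 34320 yr.
The remaining gap fraction is e^(−t/τ); 83% covered ⇒ e^(−t/τ) = 0.170.
t = −τ ln(0.170) = 34320 × 1.772 = 60820 yr.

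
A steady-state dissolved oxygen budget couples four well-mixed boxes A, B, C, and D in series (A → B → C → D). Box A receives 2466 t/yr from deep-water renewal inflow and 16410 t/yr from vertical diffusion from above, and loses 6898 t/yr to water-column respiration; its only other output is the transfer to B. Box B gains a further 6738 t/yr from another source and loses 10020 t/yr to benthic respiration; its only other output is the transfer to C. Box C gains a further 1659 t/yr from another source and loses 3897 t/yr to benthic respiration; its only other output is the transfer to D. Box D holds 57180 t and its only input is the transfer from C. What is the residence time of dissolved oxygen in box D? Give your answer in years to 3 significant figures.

8.85 yr

Box A: F(A→B) = (2466 + 16410) − 6898 = 11978 t/yr.
Box B: F(B→C) = (11978 + 6738) − 10020 = 8696.0 t/yr.
Box C: F(C→D) = (8696.0 + 1659) − 3897 = 6458.0 t/yr.
Box D throughput = its input = 6458.0 t/yr; τ = 57180 / 6458.0 = 8.854 yr.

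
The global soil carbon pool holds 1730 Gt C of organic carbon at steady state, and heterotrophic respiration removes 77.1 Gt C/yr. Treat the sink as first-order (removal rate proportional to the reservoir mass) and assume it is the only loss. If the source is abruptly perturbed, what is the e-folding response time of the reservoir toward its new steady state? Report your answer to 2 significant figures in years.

For a linear reservoir the response time equals the residence time τ = M/F.
τ = 1730 / 77.1 = 22.44 yr.

22 yr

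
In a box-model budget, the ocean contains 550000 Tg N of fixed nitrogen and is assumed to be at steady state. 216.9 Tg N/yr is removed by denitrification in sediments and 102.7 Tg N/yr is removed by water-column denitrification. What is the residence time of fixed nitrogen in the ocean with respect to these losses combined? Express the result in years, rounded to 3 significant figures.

1720 yr

Total removal = 216.9 + 102.7 = 319.60 Tg N/yr.
τ = M / ΣF_out = 550000 / 319.60 = 1721 yr.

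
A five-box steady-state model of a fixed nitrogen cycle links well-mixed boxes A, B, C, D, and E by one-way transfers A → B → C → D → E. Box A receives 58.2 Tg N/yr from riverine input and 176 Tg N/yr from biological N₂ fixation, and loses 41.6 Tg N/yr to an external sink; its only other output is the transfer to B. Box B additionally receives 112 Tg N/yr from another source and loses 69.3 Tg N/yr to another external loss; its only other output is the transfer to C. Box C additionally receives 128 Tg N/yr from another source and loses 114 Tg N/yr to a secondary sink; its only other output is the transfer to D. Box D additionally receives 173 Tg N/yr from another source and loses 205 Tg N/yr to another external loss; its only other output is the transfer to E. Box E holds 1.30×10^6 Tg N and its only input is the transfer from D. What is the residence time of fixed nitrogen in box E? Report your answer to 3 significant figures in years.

Box A: F(A→B) = (58.2 + 176) − 41.6 = 192.60 Tg N/yr.
Box B: F(B→C) = (192.60 + 112) − 69.3 = 235.30 Tg N/yr.
Box C: F(C→D) = (235.30 + 128) − 114 = 249.30 Tg N/yr.
Box D: F(D→E) = (249.30 + 173) − 205 = 217.30 Tg N/yr.
Box E throughput = its input = 217.30 Tg N/yr; τ = 1.30×10^6 / 217.30 = 5983 yr.

5980 yr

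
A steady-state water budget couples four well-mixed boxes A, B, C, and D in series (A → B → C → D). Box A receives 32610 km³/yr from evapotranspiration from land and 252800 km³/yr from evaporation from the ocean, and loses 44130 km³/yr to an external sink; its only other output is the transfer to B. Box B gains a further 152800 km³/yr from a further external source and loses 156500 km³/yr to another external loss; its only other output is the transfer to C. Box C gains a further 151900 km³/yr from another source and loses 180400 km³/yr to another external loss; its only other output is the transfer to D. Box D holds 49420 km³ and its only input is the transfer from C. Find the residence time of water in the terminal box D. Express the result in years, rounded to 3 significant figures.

Box A: F(A→B) = (32610 + 252800) − 44130 = 241280 km³/yr.
Box B: F(B→C) = (241280 + 152800) − 156500 = 237580 km³/yr.
Box C: F(C→D) = (237580 + 151900) − 180400 = 209080 km³/yr.
Box D throughput = its input = 209080 km³/yr; τ = 49420 / 209080 = 0.2364 yr.

0.236 yr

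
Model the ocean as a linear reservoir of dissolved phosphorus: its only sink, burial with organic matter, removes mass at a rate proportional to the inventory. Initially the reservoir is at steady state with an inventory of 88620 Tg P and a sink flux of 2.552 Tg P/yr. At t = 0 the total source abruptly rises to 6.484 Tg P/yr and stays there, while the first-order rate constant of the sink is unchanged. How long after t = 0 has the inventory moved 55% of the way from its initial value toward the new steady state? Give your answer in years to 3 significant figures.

27700 yr

τ = M₀/F₀ = 88620/2.552 = 34730 yr.
The remaining gap fraction is e^(−t/τ); 55% covered ⇒ e^(−t/τ) = 0.450.
t = −τ ln(0.450) = 34730 × 0.7985 = 27730 yr.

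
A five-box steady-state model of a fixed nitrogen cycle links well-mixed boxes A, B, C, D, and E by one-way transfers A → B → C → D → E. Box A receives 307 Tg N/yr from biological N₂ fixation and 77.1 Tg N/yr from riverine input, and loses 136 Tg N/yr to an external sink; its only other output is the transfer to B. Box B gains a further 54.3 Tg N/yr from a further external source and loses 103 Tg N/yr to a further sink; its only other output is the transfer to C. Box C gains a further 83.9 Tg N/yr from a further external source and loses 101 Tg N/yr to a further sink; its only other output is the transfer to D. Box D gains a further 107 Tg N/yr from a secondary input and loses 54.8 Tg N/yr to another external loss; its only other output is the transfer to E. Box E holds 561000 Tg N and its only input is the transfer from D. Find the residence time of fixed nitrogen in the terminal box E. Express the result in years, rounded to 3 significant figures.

Box A: F(A→B) = (307 + 77.1) − 136 = 248.10 Tg N/yr.
Box B: F(B→C) = (248.10 + 54.3) − 103 = 199.40 Tg N/yr.
Box C: F(C→D) = (199.40 + 83.9) − 101 = 182.30 Tg N/yr.
Box D: F(D→E) = (182.30 + 107) − 54.8 = 234.50 Tg N/yr.
Box E throughput = its input = 234.50 Tg N/yr; τ = 561000 / 234.50 = 2392 yr.

2390 yr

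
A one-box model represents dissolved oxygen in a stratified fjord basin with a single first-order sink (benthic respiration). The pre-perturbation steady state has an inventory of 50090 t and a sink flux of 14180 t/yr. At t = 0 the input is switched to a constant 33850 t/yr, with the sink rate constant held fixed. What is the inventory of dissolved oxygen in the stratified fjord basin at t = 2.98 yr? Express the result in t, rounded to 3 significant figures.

The sink rate constant is k = F₀/M₀ = 14180/50090 = 0.2831 yr⁻¹.
Solving dM/dt = F₁ − kM with M(0) = M₀ gives M(t) = F₁/k + (M₀ − F₁/k)·e^(−kt).
F₁/k = 33850/0.2831 = 119570 t; kt = 0.2831 × 2.98 = 0.8436, e^(−kt) = 0.4302.
M(2.98) = 119570 + (50090 − 119570) × 0.4302 = 119570 − 29890 = 89685 t.

89700 t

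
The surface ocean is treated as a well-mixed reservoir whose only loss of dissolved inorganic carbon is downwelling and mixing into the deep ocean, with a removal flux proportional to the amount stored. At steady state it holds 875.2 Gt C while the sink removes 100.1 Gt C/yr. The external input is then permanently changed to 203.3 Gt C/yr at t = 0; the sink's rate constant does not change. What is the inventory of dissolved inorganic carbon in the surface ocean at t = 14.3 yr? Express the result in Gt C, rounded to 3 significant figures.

Residence time τ = M₀/F₀ = 8.743 yr. The eventual steady state is M_∞ = M₀·(F₁/F₀) = 875.2 × 203.3/100.1 = 1777.5 Gt C.
The anomaly ΔM(t) = M(t) − M_∞ decays as ΔM₀·e^(−t/τ) with ΔM₀ = 875.2 − 1777.5 = −902.3 Gt C.
At t = 14.3 yr, e^(−t/τ) = e^(−1.636) = 0.1948, so ΔM = −175.8 Gt C and M = 1777.5 − 175.8 = 1601.7 Gt C.

1600 Gt C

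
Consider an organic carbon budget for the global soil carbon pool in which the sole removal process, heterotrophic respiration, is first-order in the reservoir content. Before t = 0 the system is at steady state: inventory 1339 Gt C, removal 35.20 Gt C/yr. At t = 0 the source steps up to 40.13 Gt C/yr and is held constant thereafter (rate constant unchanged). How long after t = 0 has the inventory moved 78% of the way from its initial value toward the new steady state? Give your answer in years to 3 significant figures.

τ = M₀/F₀ = 1339/35.20 = 38.04 yr.
The remaining gap fraction is e^(−t/τ); 78% covered ⇒ e^(−t/τ) = 0.220.
t = −τ ln(0.220) = 38.04 × 1.514 = 57.60 yr.

57.6 yr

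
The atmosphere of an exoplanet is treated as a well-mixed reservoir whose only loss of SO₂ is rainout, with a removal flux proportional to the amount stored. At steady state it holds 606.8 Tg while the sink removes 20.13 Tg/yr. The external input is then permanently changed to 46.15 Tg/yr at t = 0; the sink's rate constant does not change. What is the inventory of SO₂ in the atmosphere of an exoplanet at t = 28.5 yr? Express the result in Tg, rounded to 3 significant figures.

1090 Tg

τ = M₀/F₀ = 606.8/20.13 = 30.14 yr; rate constant k = 1/τ.
New steady state M_∞ = F₁/k = F₁·τ = 46.15 × 30.14 = 1391.1 Tg.
M(t) = M_∞ + (M₀ − M_∞)·e^(−t/τ); t/τ = 28.5/30.14 = 0.9455, so e^(−t/τ) = 0.3885.
M(t) = 1391.1 − 784.3 × 0.3885 = 1086.4 Tg.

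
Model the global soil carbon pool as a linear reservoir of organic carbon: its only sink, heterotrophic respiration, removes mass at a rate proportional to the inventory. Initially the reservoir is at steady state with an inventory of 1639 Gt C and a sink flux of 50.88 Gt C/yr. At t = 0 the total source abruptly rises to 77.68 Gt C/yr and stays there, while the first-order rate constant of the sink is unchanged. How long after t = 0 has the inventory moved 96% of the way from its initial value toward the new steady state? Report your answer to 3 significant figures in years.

τ = M₀/F₀ = 1639/50.88 = 32.21 yr.
The remaining gap fraction is e^(−t/τ); 96% covered ⇒ e^(−t/τ) = 0.0400.
t = −τ ln(0.0400) = 32.21 × 3.219 = 103.7 yr.

104 yr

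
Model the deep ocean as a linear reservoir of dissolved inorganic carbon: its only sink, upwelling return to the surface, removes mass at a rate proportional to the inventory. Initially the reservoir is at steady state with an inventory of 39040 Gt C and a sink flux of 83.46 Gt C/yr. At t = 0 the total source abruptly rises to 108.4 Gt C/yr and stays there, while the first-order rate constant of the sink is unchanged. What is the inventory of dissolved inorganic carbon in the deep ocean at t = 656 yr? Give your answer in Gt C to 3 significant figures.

47800 Gt C

The sink rate constant is k = F₀/M₀ = 83.46/39040 = 0.002138 yr⁻¹.
Solving dM/dt = F₁ − kM with M(0) = M₀ gives M(t) = F₁/k + (M₀ − F₁/k)·e^(−kt).
F₁/k = 108.4/0.002138 = 50706 Gt C; kt = 0.002138 × 656 = 1.402, e^(−kt) = 0.2460.
M(656) = 50706 + (39040 − 50706) × 0.2460 = 50706 − 2870 = 47836 Gt C.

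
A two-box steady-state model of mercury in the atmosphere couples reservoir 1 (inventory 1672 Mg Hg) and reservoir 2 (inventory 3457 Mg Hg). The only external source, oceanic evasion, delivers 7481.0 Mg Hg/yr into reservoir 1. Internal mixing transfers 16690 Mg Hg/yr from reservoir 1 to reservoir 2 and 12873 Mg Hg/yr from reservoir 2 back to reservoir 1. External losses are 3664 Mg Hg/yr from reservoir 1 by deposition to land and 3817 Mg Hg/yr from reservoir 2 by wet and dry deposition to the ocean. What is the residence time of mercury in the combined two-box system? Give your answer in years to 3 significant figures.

Treat the two boxes together as one reservoir: the mixing fluxes between them are internal recycling, so τ = ΣM / Σ(external losses).
M_total = 1672 + 3457 = 5129.0 Mg Hg.
ΣF_external_out = 3664 + 3817 = 7481.0 Mg Hg/yr.
τ = M_total / ΣF_ext = 5129.0 / 7481.0 = 0.6856 yr.

0.686 yr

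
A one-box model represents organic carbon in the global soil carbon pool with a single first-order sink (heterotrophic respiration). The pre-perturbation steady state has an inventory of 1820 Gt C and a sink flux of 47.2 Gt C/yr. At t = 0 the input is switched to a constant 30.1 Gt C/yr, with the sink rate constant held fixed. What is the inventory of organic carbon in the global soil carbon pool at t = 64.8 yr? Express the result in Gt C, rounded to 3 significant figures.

1280 Gt C

The sink rate constant is k = F₀/M₀ = 47.2/1820 = 0.02593 yr⁻¹.
Solving dM/dt = F₁ − kM with M(0) = M₀ gives M(t) = F₁/k + (M₀ − F₁/k)·e^(−kt).
F₁/k = 30.1/0.02593 = 1160.6 Gt C; kt = 0.02593 × 64.8 = 1.681, e^(−kt) = 0.1863.
M(64.8) = 1160.6 + (1820 − 1160.6) × 0.1863 = 1160.6 + 122.8 = 1283.5 Gt C.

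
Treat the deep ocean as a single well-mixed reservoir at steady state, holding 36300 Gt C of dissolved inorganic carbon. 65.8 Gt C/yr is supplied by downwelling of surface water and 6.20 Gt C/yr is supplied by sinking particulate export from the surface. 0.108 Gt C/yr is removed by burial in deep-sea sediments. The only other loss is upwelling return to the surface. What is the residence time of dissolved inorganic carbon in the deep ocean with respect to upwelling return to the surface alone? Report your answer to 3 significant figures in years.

At steady state ΣF_in = ΣF_out.
ΣF_in = 65.8 + 6.20 = 72.000 Gt C/yr.
Upwelling return to the surface flux = ΣF_in − (0.108) = 72.000 − 0.1080 = 71.89 Gt C/yr.
τ = M / F = 36300 / 71.89 = 504.9 yr.

505 yr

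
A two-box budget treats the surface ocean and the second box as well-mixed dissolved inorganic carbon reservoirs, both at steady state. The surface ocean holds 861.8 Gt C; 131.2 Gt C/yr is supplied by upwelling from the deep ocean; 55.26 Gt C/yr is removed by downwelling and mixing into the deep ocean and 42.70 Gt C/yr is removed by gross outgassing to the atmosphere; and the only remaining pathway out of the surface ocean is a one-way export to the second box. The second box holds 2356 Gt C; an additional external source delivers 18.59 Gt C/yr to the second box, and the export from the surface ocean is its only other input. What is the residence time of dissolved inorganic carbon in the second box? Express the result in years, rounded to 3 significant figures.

Balance the surface ocean: ΣF_in = 131.20 Gt C/yr.
Export to the second box = ΣF_in − (55.26 + 42.70) = 33.240 Gt C/yr.
Total input to the second box = 33.240 + 18.59 = 51.830 Gt C/yr; at steady state this equals its total output.
τ = M / F = 2356 / 51.830 = 45.46 yr.

45.5 yr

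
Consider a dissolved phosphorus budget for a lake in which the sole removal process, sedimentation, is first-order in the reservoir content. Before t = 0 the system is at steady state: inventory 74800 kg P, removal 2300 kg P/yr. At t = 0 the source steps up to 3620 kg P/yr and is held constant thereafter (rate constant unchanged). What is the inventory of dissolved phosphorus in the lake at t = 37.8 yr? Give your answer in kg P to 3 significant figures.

104000 kg P

Residence time τ = M₀/F₀ = 32.52 yr. The eventual steady state is M_∞ = M₀·(F₁/F₀) = 74800 × 3620/2300 = 117730 kg P.
The anomaly ΔM(t) = M(t) − M_∞ decays as ΔM₀·e^(−t/τ) with ΔM₀ = 74800 − 117730 = −42930 kg P.
At t = 37.8 yr, e^(−t/τ) = e^(−1.162) = 0.3128, so ΔM = −13430 kg P and M = 117730 − 13430 = 104300 kg P.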